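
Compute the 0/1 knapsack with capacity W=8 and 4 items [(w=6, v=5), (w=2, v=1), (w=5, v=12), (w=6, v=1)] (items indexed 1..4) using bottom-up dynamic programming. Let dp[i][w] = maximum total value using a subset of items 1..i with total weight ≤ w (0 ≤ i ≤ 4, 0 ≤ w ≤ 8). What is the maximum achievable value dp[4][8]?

13

i\w   0   1   2   3   4   5   6   7   8
  0   0   0   0   0   0   0   0   0   0
  1   0   0   0   0   0   0   5   5   5
  2   0   0   1   1   1   1   5   5   6
  3   0   0   1   1   1  12  12  13  13
  4   0   0   1   1   1  12  12  13  13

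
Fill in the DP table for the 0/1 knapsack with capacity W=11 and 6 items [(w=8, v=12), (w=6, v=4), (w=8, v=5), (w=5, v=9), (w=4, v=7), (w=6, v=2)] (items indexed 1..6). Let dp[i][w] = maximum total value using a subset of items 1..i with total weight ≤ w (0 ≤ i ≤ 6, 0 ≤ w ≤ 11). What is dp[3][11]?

12

i\w   0   1   2   3   4   5   6   7   8   9  10  11
  0   0   0   0   0   0   0   0   0   0   0   0   0
  1   0   0   0   0   0   0   0   0  12  12  12  12
  2   0   0   0   0   0   0   4   4  12  12  12  12
  3   0   0   0   0   0   0   4   4  12  12  12  12
  4   0   0   0   0   0   9   9   9  12  12  12  13
  5   0   0   0   0   7   9   9   9  12  16  16  16
  6   0   0   0   0   7   9   9   9  12  16  16  16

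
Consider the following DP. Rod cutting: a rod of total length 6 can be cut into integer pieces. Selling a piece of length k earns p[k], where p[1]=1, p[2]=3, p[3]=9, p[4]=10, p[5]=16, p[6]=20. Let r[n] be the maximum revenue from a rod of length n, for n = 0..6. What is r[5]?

   n    0    1    2    3    4    5    6
r[n]    0    1    3    9   10   16   20

16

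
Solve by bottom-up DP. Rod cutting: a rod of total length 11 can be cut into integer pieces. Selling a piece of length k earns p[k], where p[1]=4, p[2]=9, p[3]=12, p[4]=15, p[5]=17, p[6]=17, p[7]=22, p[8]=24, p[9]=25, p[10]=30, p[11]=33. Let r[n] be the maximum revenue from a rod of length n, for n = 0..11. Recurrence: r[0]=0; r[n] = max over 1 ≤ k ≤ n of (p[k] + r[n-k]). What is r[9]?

40

   n    0    1    2    3    4    5    6    7    8    9   10   11
r[n]    0    4    9   13   18   22   27   31   36   40   45   49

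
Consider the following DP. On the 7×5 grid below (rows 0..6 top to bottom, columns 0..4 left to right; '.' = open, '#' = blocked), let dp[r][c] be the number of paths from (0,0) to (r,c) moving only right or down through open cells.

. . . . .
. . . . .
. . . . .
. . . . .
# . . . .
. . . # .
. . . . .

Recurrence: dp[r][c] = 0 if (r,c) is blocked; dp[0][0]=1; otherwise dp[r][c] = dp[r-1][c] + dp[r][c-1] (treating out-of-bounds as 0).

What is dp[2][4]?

r\c   0   1   2   3   4
  0   1   1   1   1   1
  1   1   2   3   4   5
  2   1   3   6  10  15
  3   1   4  10  20  35
  4   0   4  14  34  69
  5   0   4  18   0  69
  6   0   4  22  22  91

15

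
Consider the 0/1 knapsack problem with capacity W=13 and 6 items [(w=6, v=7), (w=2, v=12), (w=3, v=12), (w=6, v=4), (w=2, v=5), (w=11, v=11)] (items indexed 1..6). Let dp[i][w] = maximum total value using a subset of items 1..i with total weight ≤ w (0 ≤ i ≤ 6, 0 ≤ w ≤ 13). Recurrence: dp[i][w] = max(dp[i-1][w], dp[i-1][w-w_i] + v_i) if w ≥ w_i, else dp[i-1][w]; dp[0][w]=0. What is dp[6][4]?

17

i\w   0   1   2   3   4   5   6   7   8   9  10  11  12  13
  0   0   0   0   0   0   0   0   0   0   0   0   0   0   0
  1   0   0   0   0   0   0   7   7   7   7   7   7   7   7
  2   0   0  12  12  12  12  12  12  19  19  19  19  19  19
  3   0   0  12  12  12  24  24  24  24  24  24  31  31  31
  4   0   0  12  12  12  24  24  24  24  24  24  31  31  31
  5   0   0  12  12  17  24  24  29  29  29  29  31  31  36
  6   0   0  12  12  17  24  24  29  29  29  29  31  31  36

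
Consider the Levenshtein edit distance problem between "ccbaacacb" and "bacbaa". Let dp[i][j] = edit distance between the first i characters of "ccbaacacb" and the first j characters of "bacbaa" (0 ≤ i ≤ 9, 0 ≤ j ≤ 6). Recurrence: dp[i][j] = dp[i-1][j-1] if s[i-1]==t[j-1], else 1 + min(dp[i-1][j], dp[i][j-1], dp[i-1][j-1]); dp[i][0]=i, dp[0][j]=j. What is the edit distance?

6

   ''  b  a  c  b  a  a
''  0  1  2  3  4  5  6
 c  1  1  2  2  3  4  5
 c  2  2  2  2  3  4  5
 b  3  2  3  3  2  3  4
 a  4  3  2  3  3  2  3
 a  5  4  3  3  4  3  2
 c  6  5  4  3  4  4  3
 a  7  6  5  4  4  4  4
 c  8  7  6  5  5  5  5
 b  9  8  7  6  5  6  6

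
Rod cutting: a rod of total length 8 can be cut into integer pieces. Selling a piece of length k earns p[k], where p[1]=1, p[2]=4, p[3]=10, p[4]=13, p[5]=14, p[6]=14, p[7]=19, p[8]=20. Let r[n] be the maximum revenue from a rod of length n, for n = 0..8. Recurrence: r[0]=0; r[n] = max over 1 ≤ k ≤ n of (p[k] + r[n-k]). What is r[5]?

14

   n    0    1    2    3    4    5    6    7    8
r[n]    0    1    4   10   13   14   20   23   26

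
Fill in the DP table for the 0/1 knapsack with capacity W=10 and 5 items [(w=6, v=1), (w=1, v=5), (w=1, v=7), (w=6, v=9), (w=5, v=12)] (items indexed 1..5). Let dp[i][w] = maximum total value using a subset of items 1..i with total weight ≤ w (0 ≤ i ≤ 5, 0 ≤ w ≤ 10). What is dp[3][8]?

13

i\w   0   1   2   3   4   5   6   7   8   9  10
  0   0   0   0   0   0   0   0   0   0   0   0
  1   0   0   0   0   0   0   1   1   1   1   1
  2   0   5   5   5   5   5   5   6   6   6   6
  3   0   7  12  12  12  12  12  12  13  13  13
  4   0   7  12  12  12  12  12  16  21  21  21
  5   0   7  12  12  12  12  19  24  24  24  24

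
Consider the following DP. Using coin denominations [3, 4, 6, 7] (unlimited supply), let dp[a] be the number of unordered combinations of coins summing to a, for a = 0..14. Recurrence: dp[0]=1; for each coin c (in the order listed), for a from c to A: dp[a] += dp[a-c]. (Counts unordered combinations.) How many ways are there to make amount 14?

after  coin     0     1     2     3     4     5     6     7     8     9    10    11    12    13    14
          3     1     0     0     1     0     0     1     0     0     1     0     0     1     0     0
          4     1     0     0     1     1     0     1     1     1     1     1     1     2     1     1
          6     1     0     0     1     1     0     2     1     1     2     2     1     4     2     2
          7     1     0     0     1     1     0     2     2     1     2     3     2     4     4     4

4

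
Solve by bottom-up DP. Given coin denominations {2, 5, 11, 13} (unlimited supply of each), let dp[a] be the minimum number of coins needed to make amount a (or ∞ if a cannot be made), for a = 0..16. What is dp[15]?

 a  0  1  2  3  4  5  6  7  8  9 10 11 12 13 14 15 16
dp  0  -  1  -  2  1  3  2  4  3  2  1  3  1  4  2  2
(- denotes ∞ / unreachable)

2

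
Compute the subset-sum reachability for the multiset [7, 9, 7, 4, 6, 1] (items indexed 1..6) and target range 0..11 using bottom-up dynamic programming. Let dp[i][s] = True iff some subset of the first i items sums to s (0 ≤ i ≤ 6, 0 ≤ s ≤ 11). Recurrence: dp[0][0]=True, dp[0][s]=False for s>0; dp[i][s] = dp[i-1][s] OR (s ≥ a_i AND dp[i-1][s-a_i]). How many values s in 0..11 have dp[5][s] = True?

i\s   0   1   2   3   4   5   6   7   8   9  10  11
  0   T   F   F   F   F   F   F   F   F   F   F   F
  1   T   F   F   F   F   F   F   T   F   F   F   F
  2   T   F   F   F   F   F   F   T   F   T   F   F
  3   T   F   F   F   F   F   F   T   F   T   F   F
  4   T   F   F   F   T   F   F   T   F   T   F   T
  5   T   F   F   F   T   F   T   T   F   T   T   T
  6   T   T   F   F   T   T   T   T   T   T   T   T

7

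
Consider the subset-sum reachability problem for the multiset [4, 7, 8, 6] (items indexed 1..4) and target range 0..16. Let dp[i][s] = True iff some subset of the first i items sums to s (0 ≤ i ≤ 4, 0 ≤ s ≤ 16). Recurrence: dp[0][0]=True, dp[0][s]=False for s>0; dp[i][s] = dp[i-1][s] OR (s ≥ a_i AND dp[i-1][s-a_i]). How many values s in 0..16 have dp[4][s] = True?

i\s   0   1   2   3   4   5   6   7   8   9  10  11  12  13  14  15  16
  0   T   F   F   F   F   F   F   F   F   F   F   F   F   F   F   F   F
  1   T   F   F   F   T   F   F   F   F   F   F   F   F   F   F   F   F
  2   T   F   F   F   T   F   F   T   F   F   F   T   F   F   F   F   F
  3   T   F   F   F   T   F   F   T   T   F   F   T   T   F   F   T   F
  4   T   F   F   F   T   F   T   T   T   F   T   T   T   T   T   T   F

11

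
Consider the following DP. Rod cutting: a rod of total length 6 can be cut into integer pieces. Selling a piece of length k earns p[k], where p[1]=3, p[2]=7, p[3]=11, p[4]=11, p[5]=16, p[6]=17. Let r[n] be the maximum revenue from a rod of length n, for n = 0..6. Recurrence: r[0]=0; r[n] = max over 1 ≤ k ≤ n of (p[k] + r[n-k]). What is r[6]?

22

   n    0    1    2    3    4    5    6
r[n]    0    3    7   11   14   18   22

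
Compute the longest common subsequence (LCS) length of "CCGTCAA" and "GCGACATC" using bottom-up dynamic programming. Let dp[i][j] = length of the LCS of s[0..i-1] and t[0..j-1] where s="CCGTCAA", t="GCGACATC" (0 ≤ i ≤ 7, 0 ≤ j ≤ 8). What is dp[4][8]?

   ''  G  C  G  A  C  A  T  C
''  0  0  0  0  0  0  0  0  0
 C  0  0  1  1  1  1  1  1  1
 C  0  0  1  1  1  2  2  2  2
 G  0  1  1  2  2  2  2  2  2
 T  0  1  1  2  2  2  2  3  3
 C  0  1  2  2  2  3  3  3  4
 A  0  1  2  2  3  3  4  4  4
 A  0  1  2  2  3  3  4  4  4

3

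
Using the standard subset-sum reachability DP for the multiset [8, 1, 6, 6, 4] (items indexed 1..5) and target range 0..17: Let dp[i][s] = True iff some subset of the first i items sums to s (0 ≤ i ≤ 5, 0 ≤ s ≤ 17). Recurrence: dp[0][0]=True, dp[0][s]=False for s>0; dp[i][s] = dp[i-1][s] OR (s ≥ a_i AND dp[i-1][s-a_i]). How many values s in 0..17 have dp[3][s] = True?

8

i\s   0   1   2   3   4   5   6   7   8   9  10  11  12  13  14  15  16  17
  0   T   F   F   F   F   F   F   F   F   F   F   F   F   F   F   F   F   F
  1   T   F   F   F   F   F   F   F   T   F   F   F   F   F   F   F   F   F
  2   T   T   F   F   F   F   F   F   T   T   F   F   F   F   F   F   F   F
  3   T   T   F   F   F   F   T   T   T   T   F   F   F   F   T   T   F   F
  4   T   T   F   F   F   F   T   T   T   T   F   F   T   T   T   T   F   F
  5   T   T   F   F   T   T   T   T   T   T   T   T   T   T   T   T   T   T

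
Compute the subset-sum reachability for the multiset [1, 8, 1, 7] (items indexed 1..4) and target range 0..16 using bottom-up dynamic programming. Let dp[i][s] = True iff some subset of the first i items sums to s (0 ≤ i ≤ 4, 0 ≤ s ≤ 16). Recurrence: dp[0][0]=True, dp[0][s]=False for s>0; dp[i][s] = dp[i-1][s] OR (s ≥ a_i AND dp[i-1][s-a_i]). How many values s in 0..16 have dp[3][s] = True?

i\s   0   1   2   3   4   5   6   7   8   9  10  11  12  13  14  15  16
  0   T   F   F   F   F   F   F   F   F   F   F   F   F   F   F   F   F
  1   T   T   F   F   F   F   F   F   F   F   F   F   F   F   F   F   F
  2   T   T   F   F   F   F   F   F   T   T   F   F   F   F   F   F   F
  3   T   T   T   F   F   F   F   F   T   T   T   F   F   F   F   F   F
  4   T   T   T   F   F   F   F   T   T   T   T   F   F   F   F   T   T

6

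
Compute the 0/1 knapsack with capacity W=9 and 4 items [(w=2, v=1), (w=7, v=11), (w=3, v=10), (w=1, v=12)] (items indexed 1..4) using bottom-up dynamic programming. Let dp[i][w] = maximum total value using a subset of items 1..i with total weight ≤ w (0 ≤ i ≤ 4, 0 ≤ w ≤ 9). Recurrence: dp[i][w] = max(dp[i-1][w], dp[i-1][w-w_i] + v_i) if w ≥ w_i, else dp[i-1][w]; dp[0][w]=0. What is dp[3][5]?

11

i\w   0   1   2   3   4   5   6   7   8   9
  0   0   0   0   0   0   0   0   0   0   0
  1   0   0   1   1   1   1   1   1   1   1
  2   0   0   1   1   1   1   1  11  11  12
  3   0   0   1  10  10  11  11  11  11  12
  4   0  12  12  13  22  22  23  23  23  23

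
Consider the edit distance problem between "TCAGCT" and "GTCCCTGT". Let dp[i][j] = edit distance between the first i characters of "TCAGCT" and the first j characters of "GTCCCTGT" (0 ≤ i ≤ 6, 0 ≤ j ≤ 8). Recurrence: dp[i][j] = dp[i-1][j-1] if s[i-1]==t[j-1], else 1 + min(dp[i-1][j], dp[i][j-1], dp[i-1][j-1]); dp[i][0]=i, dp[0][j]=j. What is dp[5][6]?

4

   ''  G  T  C  C  C  T  G  T
''  0  1  2  3  4  5  6  7  8
 T  1  1  1  2  3  4  5  6  7
 C  2  2  2  1  2  3  4  5  6
 A  3  3  3  2  2  3  4  5  6
 G  4  3  4  3  3  3  4  4  5
 C  5  4  4  4  3  3  4  5  5
 T  6  5  4  5  4  4  3  4  5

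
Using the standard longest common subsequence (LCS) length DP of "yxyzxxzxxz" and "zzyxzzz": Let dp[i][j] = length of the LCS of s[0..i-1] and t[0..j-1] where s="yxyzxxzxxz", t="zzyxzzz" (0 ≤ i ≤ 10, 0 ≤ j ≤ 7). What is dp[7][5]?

3

   ''  z  z  y  x  z  z  z
''  0  0  0  0  0  0  0  0
 y  0  0  0  1  1  1  1  1
 x  0  0  0  1  2  2  2  2
 y  0  0  0  1  2  2  2  2
 z  0  1  1  1  2  3  3  3
 x  0  1  1  1  2  3  3  3
 x  0  1  1  1  2  3  3  3
 z  0  1  2  2  2  3  4  4
 x  0  1  2  2  3  3  4  4
 x  0  1  2  2  3  3  4  4
 z  0  1  2  2  3  4  4  5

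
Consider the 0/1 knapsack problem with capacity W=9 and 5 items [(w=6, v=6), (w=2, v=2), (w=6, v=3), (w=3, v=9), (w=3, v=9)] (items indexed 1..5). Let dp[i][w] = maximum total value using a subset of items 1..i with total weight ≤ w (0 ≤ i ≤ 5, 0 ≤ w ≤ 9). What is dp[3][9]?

8

i\w   0   1   2   3   4   5   6   7   8   9
  0   0   0   0   0   0   0   0   0   0   0
  1   0   0   0   0   0   0   6   6   6   6
  2   0   0   2   2   2   2   6   6   8   8
  3   0   0   2   2   2   2   6   6   8   8
  4   0   0   2   9   9  11  11  11  11  15
  5   0   0   2   9   9  11  18  18  20  20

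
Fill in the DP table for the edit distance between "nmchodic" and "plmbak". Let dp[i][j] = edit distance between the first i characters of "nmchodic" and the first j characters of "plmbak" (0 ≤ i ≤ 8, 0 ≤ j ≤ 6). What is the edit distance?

8

   ''  p  l  m  b  a  k
''  0  1  2  3  4  5  6
 n  1  1  2  3  4  5  6
 m  2  2  2  2  3  4  5
 c  3  3  3  3  3  4  5
 h  4  4  4  4  4  4  5
 o  5  5  5  5  5  5  5
 d  6  6  6  6  6  6  6
 i  7  7  7  7  7  7  7
 c  8  8  8  8  8  8  8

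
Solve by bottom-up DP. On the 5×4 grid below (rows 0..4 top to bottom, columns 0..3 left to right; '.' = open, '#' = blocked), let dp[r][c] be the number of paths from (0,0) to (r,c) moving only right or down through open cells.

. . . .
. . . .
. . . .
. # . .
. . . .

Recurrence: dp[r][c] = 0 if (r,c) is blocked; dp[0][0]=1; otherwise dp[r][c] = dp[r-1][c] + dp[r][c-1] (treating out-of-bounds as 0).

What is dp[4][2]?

r\c   0   1   2   3
  0   1   1   1   1
  1   1   2   3   4
  2   1   3   6  10
  3   1   0   6  16
  4   1   1   7  23

7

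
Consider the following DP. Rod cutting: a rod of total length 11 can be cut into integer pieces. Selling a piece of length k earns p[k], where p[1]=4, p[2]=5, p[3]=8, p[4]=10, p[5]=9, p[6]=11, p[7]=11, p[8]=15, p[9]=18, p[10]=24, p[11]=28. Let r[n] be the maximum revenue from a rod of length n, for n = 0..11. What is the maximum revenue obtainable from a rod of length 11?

44

   n    0    1    2    3    4    5    6    7    8    9   10   11
r[n]    0    4    8   12   16   20   24   28   32   36   40   44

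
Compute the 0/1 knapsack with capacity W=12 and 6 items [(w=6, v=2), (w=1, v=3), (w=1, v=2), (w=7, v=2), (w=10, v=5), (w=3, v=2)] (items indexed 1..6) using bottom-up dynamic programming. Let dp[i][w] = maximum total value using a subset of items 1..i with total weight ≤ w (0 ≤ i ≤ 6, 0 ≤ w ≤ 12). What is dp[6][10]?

i\w   0   1   2   3   4   5   6   7   8   9  10  11  12
  0   0   0   0   0   0   0   0   0   0   0   0   0   0
  1   0   0   0   0   0   0   2   2   2   2   2   2   2
  2   0   3   3   3   3   3   3   5   5   5   5   5   5
  3   0   3   5   5   5   5   5   5   7   7   7   7   7
  4   0   3   5   5   5   5   5   5   7   7   7   7   7
  5   0   3   5   5   5   5   5   5   7   7   7   8  10
  6   0   3   5   5   5   7   7   7   7   7   7   9  10

7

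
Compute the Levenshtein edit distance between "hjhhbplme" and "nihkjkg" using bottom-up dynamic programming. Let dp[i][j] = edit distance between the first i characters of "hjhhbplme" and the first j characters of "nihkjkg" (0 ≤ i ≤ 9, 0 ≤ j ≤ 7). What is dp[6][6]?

   ''  n  i  h  k  j  k  g
''  0  1  2  3  4  5  6  7
 h  1  1  2  2  3  4  5  6
 j  2  2  2  3  3  3  4  5
 h  3  3  3  2  3  4  4  5
 h  4  4  4  3  3  4  5  5
 b  5  5  5  4  4  4  5  6
 p  6  6  6  5  5  5  5  6
 l  7  7  7  6  6  6  6  6
 m  8  8  8  7  7  7  7  7
 e  9  9  9  8  8  8  8  8

5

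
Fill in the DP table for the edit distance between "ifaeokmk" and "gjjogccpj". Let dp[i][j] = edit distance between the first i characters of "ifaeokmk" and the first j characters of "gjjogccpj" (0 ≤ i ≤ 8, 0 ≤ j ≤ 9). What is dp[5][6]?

   ''  g  j  j  o  g  c  c  p  j
''  0  1  2  3  4  5  6  7  8  9
 i  1  1  2  3  4  5  6  7  8  9
 f  2  2  2  3  4  5  6  7  8  9
 a  3  3  3  3  4  5  6  7  8  9
 e  4  4  4  4  4  5  6  7  8  9
 o  5  5  5  5  4  5  6  7  8  9
 k  6  6  6  6  5  5  6  7  8  9
 m  7  7  7  7  6  6  6  7  8  9
 k  8  8  8  8  7  7  7  7  8  9

6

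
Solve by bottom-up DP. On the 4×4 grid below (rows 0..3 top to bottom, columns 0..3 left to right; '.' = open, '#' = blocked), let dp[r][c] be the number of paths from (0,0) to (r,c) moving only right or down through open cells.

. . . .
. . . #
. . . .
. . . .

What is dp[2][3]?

r\c   0   1   2   3
  0   1   1   1   1
  1   1   2   3   0
  2   1   3   6   6
  3   1   4  10  16

6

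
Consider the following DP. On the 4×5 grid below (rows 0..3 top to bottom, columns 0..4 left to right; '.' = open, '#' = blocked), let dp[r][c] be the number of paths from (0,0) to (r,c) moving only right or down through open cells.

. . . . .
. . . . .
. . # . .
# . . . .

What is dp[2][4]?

r\c   0   1   2   3   4
  0   1   1   1   1   1
  1   1   2   3   4   5
  2   1   3   0   4   9
  3   0   3   3   7  16

9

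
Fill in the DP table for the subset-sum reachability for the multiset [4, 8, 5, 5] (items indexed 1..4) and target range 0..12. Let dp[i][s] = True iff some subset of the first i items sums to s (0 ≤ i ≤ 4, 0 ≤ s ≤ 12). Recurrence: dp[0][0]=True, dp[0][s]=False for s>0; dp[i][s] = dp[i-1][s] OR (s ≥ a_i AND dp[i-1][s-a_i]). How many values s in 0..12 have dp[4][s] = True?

7

i\s   0   1   2   3   4   5   6   7   8   9  10  11  12
  0   T   F   F   F   F   F   F   F   F   F   F   F   F
  1   T   F   F   F   T   F   F   F   F   F   F   F   F
  2   T   F   F   F   T   F   F   F   T   F   F   F   T
  3   T   F   F   F   T   T   F   F   T   T   F   F   T
  4   T   F   F   F   T   T   F   F   T   T   T   F   T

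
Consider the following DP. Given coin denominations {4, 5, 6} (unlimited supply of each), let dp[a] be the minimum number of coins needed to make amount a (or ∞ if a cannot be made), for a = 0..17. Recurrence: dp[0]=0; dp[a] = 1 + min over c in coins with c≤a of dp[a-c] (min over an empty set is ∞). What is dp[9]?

2

 a  0  1  2  3  4  5  6  7  8  9 10 11 12 13 14 15 16 17
dp  0  -  -  -  1  1  1  -  2  2  2  2  2  3  3  3  3  3
(- denotes ∞ / unreachable)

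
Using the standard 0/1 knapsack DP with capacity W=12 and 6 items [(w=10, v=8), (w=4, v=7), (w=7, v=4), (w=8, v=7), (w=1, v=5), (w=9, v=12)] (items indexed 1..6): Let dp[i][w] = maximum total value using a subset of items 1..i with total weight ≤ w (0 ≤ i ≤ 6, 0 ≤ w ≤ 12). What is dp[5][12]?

i\w   0   1   2   3   4   5   6   7   8   9  10  11  12
  0   0   0   0   0   0   0   0   0   0   0   0   0   0
  1   0   0   0   0   0   0   0   0   0   0   8   8   8
  2   0   0   0   0   7   7   7   7   7   7   8   8   8
  3   0   0   0   0   7   7   7   7   7   7   8  11  11
  4   0   0   0   0   7   7   7   7   7   7   8  11  14
  5   0   5   5   5   7  12  12  12  12  12  12  13  16
  6   0   5   5   5   7  12  12  12  12  12  17  17  17

16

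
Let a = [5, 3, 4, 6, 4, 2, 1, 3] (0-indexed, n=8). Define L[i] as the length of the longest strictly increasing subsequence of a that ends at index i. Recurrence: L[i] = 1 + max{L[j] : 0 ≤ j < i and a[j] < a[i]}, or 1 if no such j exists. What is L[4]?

2

   i    0    1    2    3    4    5    6    7
a[i]    5    3    4    6    4    2    1    3
L[i]    1    1    2    3    2    1    1    2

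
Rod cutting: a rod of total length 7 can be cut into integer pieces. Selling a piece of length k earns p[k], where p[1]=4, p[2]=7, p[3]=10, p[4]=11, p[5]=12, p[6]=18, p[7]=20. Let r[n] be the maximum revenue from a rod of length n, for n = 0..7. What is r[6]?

   n    0    1    2    3    4    5    6    7
r[n]    0    4    8   12   16   20   24   28

24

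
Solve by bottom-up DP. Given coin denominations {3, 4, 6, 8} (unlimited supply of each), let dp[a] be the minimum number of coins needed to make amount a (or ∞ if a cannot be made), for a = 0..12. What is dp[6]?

 a  0  1  2  3  4  5  6  7  8  9 10 11 12
dp  0  -  -  1  1  -  1  2  1  2  2  2  2
(- denotes ∞ / unreachable)

1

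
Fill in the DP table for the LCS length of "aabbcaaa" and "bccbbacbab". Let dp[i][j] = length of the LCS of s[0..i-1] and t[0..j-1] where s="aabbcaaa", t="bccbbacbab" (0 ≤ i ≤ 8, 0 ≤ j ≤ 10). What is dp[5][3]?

   ''  b  c  c  b  b  a  c  b  a  b
''  0  0  0  0  0  0  0  0  0  0  0
 a  0  0  0  0  0  0  1  1  1  1  1
 a  0  0  0  0  0  0  1  1  1  2  2
 b  0  1  1  1  1  1  1  1  2  2  3
 b  0  1  1  1  2  2  2  2  2  2  3
 c  0  1  2  2  2  2  2  3  3  3  3
 a  0  1  2  2  2  2  3  3  3  4  4
 a  0  1  2  2  2  2  3  3  3  4  4
 a  0  1  2  2  2  2  3  3  3  4  4

2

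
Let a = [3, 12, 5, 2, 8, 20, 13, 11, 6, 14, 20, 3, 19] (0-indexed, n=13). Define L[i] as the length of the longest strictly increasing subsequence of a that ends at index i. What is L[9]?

   i    0    1    2    3    4    5    6    7    8    9   10   11   12
a[i]    3   12    5    2    8   20   13   11    6   14   20    3   19
L[i]    1    2    2    1    3    4    4    4    3    5    6    2    6

5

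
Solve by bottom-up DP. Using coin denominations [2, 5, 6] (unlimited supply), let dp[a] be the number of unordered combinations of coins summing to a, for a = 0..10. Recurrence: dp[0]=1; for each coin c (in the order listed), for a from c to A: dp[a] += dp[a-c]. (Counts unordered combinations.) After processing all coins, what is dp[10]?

3

after  coin     0     1     2     3     4     5     6     7     8     9    10
          2     1     0     1     0     1     0     1     0     1     0     1
          5     1     0     1     0     1     1     1     1     1     1     2
          6     1     0     1     0     1     1     2     1     2     1     3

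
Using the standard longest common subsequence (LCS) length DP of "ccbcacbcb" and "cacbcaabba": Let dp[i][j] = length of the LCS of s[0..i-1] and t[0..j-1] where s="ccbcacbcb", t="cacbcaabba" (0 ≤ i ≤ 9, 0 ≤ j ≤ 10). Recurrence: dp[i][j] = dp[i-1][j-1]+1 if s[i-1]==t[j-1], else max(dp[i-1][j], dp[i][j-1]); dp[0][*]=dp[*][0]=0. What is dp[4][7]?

   ''  c  a  c  b  c  a  a  b  b  a
''  0  0  0  0  0  0  0  0  0  0  0
 c  0  1  1  1  1  1  1  1  1  1  1
 c  0  1  1  2  2  2  2  2  2  2  2
 b  0  1  1  2  3  3  3  3  3  3  3
 c  0  1  1  2  3  4  4  4  4  4  4
 a  0  1  2  2  3  4  5  5  5  5  5
 c  0  1  2  3  3  4  5  5  5  5  5
 b  0  1  2  3  4  4  5  5  6  6  6
 c  0  1  2  3  4  5  5  5  6  6  6
 b  0  1  2  3  4  5  5  5  6  7  7

4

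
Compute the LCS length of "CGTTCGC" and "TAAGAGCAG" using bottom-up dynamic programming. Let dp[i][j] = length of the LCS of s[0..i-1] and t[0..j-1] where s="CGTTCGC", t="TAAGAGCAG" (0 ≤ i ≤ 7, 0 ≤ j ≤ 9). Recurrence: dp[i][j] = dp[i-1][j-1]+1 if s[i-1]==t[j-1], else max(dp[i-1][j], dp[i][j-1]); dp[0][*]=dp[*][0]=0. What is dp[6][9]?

3

   ''  T  A  A  G  A  G  C  A  G
''  0  0  0  0  0  0  0  0  0  0
 C  0  0  0  0  0  0  0  1  1  1
 G  0  0  0  0  1  1  1  1  1  2
 T  0  1  1  1  1  1  1  1  1  2
 T  0  1  1  1  1  1  1  1  1  2
 C  0  1  1  1  1  1  1  2  2  2
 G  0  1  1  1  2  2  2  2  2  3
 C  0  1  1  1  2  2  2  3  3  3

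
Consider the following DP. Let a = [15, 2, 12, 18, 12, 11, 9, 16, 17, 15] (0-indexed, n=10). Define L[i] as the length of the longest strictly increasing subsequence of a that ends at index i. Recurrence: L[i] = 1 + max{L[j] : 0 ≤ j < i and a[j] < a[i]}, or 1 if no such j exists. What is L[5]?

2

   i    0    1    2    3    4    5    6    7    8    9
a[i]   15    2   12   18   12   11    9   16   17   15
L[i]    1    1    2    3    2    2    2    3    4    3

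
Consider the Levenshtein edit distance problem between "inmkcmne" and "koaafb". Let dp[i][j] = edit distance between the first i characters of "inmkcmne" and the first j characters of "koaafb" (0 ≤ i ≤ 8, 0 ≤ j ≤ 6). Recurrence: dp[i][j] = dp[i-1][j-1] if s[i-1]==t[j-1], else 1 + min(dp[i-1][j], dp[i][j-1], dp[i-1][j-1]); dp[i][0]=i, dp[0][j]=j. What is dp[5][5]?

5

   ''  k  o  a  a  f  b
''  0  1  2  3  4  5  6
 i  1  1  2  3  4  5  6
 n  2  2  2  3  4  5  6
 m  3  3  3  3  4  5  6
 k  4  3  4  4  4  5  6
 c  5  4  4  5  5  5  6
 m  6  5  5  5  6  6  6
 n  7  6  6  6  6  7  7
 e  8  7  7  7  7  7  8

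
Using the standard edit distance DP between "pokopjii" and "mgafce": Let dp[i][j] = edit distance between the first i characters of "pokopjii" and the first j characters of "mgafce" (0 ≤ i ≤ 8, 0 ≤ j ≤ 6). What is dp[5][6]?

6

   ''  m  g  a  f  c  e
''  0  1  2  3  4  5  6
 p  1  1  2  3  4  5  6
 o  2  2  2  3  4  5  6
 k  3  3  3  3  4  5  6
 o  4  4  4  4  4  5  6
 p  5  5  5  5  5  5  6
 j  6  6  6  6  6  6  6
 i  7  7  7  7  7  7  7
 i  8  8  8  8  8  8  8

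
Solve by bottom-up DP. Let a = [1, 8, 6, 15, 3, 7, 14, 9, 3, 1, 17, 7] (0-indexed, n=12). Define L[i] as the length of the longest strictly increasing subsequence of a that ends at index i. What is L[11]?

3

   i    0    1    2    3    4    5    6    7    8    9   10   11
a[i]    1    8    6   15    3    7   14    9    3    1   17    7
L[i]    1    2    2    3    2    3    4    4    2    1    5    3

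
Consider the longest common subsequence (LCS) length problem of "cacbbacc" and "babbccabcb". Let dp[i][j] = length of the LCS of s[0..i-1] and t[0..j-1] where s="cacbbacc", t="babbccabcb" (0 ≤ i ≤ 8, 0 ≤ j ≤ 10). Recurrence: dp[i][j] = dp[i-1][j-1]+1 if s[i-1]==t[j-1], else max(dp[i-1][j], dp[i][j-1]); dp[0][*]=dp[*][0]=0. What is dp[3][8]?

2

   ''  b  a  b  b  c  c  a  b  c  b
''  0  0  0  0  0  0  0  0  0  0  0
 c  0  0  0  0  0  1  1  1  1  1  1
 a  0  0  1  1  1  1  1  2  2  2  2
 c  0  0  1  1  1  2  2  2  2  3  3
 b  0  1  1  2  2  2  2  2  3  3  4
 b  0  1  1  2  3  3  3  3  3  3  4
 a  0  1  2  2  3  3  3  4  4  4  4
 c  0  1  2  2  3  4  4  4  4  5  5
 c  0  1  2  2  3  4  5  5  5  5  5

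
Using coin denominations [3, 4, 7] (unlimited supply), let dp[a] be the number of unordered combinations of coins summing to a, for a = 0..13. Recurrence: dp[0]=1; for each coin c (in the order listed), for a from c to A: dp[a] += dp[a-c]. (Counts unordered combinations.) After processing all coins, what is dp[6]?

after  coin     0     1     2     3     4     5     6     7     8     9    10    11    12    13
          3     1     0     0     1     0     0     1     0     0     1     0     0     1     0
          4     1     0     0     1     1     0     1     1     1     1     1     1     2     1
          7     1     0     0     1     1     0     1     2     1     1     2     2     2     2

1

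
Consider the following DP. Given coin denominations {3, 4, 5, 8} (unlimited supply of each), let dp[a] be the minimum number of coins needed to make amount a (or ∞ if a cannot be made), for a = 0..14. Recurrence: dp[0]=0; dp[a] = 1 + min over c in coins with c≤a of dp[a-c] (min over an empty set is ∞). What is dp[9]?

2

 a  0  1  2  3  4  5  6  7  8  9 10 11 12 13 14
dp  0  -  -  1  1  1  2  2  1  2  2  2  2  2  3
(- denotes ∞ / unreachable)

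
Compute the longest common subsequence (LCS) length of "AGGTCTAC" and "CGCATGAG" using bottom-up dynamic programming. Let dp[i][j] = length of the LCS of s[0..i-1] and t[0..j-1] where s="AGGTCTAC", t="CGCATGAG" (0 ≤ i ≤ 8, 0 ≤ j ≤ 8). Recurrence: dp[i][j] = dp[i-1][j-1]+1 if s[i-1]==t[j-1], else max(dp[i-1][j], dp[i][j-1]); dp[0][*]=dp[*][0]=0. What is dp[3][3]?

   ''  C  G  C  A  T  G  A  G
''  0  0  0  0  0  0  0  0  0
 A  0  0  0  0  1  1  1  1  1
 G  0  0  1  1  1  1  2  2  2
 G  0  0  1  1  1  1  2  2  3
 T  0  0  1  1  1  2  2  2  3
 C  0  1  1  2  2  2  2  2  3
 T  0  1  1  2  2  3  3  3  3
 A  0  1  1  2  3  3  3  4  4
 C  0  1  1  2  3  3  3  4  4

1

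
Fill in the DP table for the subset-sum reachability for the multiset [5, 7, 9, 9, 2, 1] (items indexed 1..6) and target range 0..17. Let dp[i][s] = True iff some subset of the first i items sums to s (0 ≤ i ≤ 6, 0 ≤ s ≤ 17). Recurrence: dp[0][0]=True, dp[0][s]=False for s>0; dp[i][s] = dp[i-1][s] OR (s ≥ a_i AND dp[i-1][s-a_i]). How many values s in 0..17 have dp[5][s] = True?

i\s   0   1   2   3   4   5   6   7   8   9  10  11  12  13  14  15  16  17
  0   T   F   F   F   F   F   F   F   F   F   F   F   F   F   F   F   F   F
  1   T   F   F   F   F   T   F   F   F   F   F   F   F   F   F   F   F   F
  2   T   F   F   F   F   T   F   T   F   F   F   F   T   F   F   F   F   F
  3   T   F   F   F   F   T   F   T   F   T   F   F   T   F   T   F   T   F
  4   T   F   F   F   F   T   F   T   F   T   F   F   T   F   T   F   T   F
  5   T   F   T   F   F   T   F   T   F   T   F   T   T   F   T   F   T   F
  6   T   T   T   T   F   T   T   T   T   T   T   T   T   T   T   T   T   T

9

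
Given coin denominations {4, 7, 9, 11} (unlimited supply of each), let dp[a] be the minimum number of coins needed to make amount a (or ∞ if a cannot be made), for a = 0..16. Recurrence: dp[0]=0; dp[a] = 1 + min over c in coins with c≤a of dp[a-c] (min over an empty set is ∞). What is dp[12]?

 a  0  1  2  3  4  5  6  7  8  9 10 11 12 13 14 15 16
dp  0  -  -  -  1  -  -  1  2  1  -  1  3  2  2  2  2
(- denotes ∞ / unreachable)

3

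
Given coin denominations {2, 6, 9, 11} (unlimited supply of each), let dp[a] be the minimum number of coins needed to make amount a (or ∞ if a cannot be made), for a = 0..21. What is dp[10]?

 a  0  1  2  3  4  5  6  7  8  9 10 11 12 13 14 15 16 17 18 19 20 21
dp  0  -  1  -  2  -  1  -  2  1  3  1  2  2  3  2  4  2  2  3  2  3
(- denotes ∞ / unreachable)

3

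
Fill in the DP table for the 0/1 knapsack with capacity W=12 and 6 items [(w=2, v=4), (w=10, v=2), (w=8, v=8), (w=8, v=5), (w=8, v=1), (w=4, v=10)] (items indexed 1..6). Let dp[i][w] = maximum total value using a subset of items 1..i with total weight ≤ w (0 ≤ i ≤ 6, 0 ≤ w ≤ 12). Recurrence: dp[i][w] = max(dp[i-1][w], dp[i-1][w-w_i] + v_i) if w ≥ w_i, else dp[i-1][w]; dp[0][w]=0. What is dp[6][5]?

10

i\w   0   1   2   3   4   5   6   7   8   9  10  11  12
  0   0   0   0   0   0   0   0   0   0   0   0   0   0
  1   0   0   4   4   4   4   4   4   4   4   4   4   4
  2   0   0   4   4   4   4   4   4   4   4   4   4   6
  3   0   0   4   4   4   4   4   4   8   8  12  12  12
  4   0   0   4   4   4   4   4   4   8   8  12  12  12
  5   0   0   4   4   4   4   4   4   8   8  12  12  12
  6   0   0   4   4  10  10  14  14  14  14  14  14  18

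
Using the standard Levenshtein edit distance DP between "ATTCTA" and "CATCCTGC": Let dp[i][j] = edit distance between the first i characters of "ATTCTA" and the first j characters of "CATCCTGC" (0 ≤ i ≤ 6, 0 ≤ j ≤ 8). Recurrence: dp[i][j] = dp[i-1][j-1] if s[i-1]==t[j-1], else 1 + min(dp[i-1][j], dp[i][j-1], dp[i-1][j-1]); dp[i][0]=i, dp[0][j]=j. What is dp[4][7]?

   ''  C  A  T  C  C  T  G  C
''  0  1  2  3  4  5  6  7  8
 A  1  1  1  2  3  4  5  6  7
 T  2  2  2  1  2  3  4  5  6
 T  3  3  3  2  2  3  3  4  5
 C  4  3  4  3  2  2  3  4  4
 T  5  4  4  4  3  3  2  3  4
 A  6  5  4  5  4  4  3  3  4

4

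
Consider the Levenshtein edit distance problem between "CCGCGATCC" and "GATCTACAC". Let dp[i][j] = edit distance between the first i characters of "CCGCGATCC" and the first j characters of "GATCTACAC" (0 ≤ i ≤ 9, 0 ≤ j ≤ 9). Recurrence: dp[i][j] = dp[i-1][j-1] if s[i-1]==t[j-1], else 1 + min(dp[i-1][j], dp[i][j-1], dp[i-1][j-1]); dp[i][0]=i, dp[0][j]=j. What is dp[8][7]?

   ''  G  A  T  C  T  A  C  A  C
''  0  1  2  3  4  5  6  7  8  9
 C  1  1  2  3  3  4  5  6  7  8
 C  2  2  2  3  3  4  5  5  6  7
 G  3  2  3  3  4  4  5  6  6  7
 C  4  3  3  4  3  4  5  5  6  6
 G  5  4  4  4  4  4  5  6  6  7
 A  6  5  4  5  5  5  4  5  6  7
 T  7  6  5  4  5  5  5  5  6  7
 C  8  7  6  5  4  5  6  5  6  6
 C  9  8  7  6  5  5  6  6  6  6

5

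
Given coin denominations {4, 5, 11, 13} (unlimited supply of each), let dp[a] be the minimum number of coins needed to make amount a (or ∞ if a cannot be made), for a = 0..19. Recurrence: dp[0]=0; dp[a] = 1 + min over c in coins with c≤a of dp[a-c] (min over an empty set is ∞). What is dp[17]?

2

 a  0  1  2  3  4  5  6  7  8  9 10 11 12 13 14 15 16 17 18 19
dp  0  -  -  -  1  1  -  -  2  2  2  1  3  1  3  2  2  2  2  3
(- denotes ∞ / unreachable)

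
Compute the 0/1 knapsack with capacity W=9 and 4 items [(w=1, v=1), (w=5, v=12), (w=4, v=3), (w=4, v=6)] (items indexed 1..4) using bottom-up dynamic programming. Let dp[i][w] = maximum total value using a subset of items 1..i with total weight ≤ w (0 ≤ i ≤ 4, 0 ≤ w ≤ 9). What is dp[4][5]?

i\w   0   1   2   3   4   5   6   7   8   9
  0   0   0   0   0   0   0   0   0   0   0
  1   0   1   1   1   1   1   1   1   1   1
  2   0   1   1   1   1  12  13  13  13  13
  3   0   1   1   1   3  12  13  13  13  15
  4   0   1   1   1   6  12  13  13  13  18

12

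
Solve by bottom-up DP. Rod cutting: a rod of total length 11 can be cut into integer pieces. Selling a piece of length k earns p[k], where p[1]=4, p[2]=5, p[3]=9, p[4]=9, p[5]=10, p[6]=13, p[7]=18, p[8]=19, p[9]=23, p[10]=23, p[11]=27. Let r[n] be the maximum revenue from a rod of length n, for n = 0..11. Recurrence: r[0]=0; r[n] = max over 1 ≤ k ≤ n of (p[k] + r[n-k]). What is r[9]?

   n    0    1    2    3    4    5    6    7    8    9   10   11
r[n]    0    4    8   12   16   20   24   28   32   36   40   44

36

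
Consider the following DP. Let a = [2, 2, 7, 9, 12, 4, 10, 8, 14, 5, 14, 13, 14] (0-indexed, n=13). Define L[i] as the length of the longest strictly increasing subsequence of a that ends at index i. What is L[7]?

3

   i    0    1    2    3    4    5    6    7    8    9   10   11   12
a[i]    2    2    7    9   12    4   10    8   14    5   14   13   14
L[i]    1    1    2    3    4    2    4    3    5    3    5    5    6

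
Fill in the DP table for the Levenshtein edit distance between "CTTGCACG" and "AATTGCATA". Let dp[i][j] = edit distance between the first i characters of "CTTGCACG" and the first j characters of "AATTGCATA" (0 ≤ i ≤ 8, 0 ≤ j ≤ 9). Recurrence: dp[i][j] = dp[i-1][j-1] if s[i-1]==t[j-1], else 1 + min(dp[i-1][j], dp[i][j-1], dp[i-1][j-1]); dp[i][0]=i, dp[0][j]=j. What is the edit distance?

4

   ''  A  A  T  T  G  C  A  T  A
''  0  1  2  3  4  5  6  7  8  9
 C  1  1  2  3  4  5  5  6  7  8
 T  2  2  2  2  3  4  5  6  6  7
 T  3  3  3  2  2  3  4  5  6  7
 G  4  4  4  3  3  2  3  4  5  6
 C  5  5  5  4  4  3  2  3  4  5
 A  6  5  5  5  5  4  3  2  3  4
 C  7  6  6  6  6  5  4  3  3  4
 G  8  7  7  7  7  6  5  4  4  4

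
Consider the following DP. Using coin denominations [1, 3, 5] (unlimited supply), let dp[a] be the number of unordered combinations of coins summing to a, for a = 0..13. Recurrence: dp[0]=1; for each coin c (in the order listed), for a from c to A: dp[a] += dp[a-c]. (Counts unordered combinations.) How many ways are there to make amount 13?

after  coin     0     1     2     3     4     5     6     7     8     9    10    11    12    13
          1     1     1     1     1     1     1     1     1     1     1     1     1     1     1
          3     1     1     1     2     2     2     3     3     3     4     4     4     5     5
          5     1     1     1     2     2     3     4     4     5     6     7     8     9    10

10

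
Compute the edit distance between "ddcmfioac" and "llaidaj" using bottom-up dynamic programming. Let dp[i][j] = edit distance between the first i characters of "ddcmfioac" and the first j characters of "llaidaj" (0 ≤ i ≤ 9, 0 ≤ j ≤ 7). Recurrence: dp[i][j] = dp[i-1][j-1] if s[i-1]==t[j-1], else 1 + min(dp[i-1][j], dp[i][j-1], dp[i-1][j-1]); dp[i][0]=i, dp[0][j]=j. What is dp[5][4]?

   ''  l  l  a  i  d  a  j
''  0  1  2  3  4  5  6  7
 d  1  1  2  3  4  4  5  6
 d  2  2  2  3  4  4  5  6
 c  3  3  3  3  4  5  5  6
 m  4  4  4  4  4  5  6  6
 f  5  5  5  5  5  5  6  7
 i  6  6  6  6  5  6  6  7
 o  7  7  7  7  6  6  7  7
 a  8  8  8  7  7  7  6  7
 c  9  9  9  8  8  8  7  7

5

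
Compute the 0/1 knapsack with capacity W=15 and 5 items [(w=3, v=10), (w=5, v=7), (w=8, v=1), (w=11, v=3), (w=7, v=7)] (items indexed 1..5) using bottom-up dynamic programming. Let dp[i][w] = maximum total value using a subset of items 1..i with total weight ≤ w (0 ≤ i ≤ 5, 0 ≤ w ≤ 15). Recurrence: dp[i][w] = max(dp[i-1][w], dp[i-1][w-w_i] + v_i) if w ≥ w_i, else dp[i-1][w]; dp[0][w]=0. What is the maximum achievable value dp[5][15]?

24

i\w   0   1   2   3   4   5   6   7   8   9  10  11  12  13  14  15
  0   0   0   0   0   0   0   0   0   0   0   0   0   0   0   0   0
  1   0   0   0  10  10  10  10  10  10  10  10  10  10  10  10  10
  2   0   0   0  10  10  10  10  10  17  17  17  17  17  17  17  17
  3   0   0   0  10  10  10  10  10  17  17  17  17  17  17  17  17
  4   0   0   0  10  10  10  10  10  17  17  17  17  17  17  17  17
  5   0   0   0  10  10  10  10  10  17  17  17  17  17  17  17  24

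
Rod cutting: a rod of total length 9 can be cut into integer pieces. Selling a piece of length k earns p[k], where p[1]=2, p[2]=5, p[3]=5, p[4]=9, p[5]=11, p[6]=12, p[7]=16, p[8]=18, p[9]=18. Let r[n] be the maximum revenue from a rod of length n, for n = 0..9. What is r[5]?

12

   n    0    1    2    3    4    5    6    7    8    9
r[n]    0    2    5    7   10   12   15   17   20   22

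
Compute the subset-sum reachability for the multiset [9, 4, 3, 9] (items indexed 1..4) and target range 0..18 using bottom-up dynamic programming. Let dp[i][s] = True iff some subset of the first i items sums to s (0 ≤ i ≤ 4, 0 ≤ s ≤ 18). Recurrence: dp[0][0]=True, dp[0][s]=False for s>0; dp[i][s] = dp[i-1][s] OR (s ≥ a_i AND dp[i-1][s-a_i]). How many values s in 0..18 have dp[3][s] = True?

8

i\s   0   1   2   3   4   5   6   7   8   9  10  11  12  13  14  15  16  17  18
  0   T   F   F   F   F   F   F   F   F   F   F   F   F   F   F   F   F   F   F
  1   T   F   F   F   F   F   F   F   F   T   F   F   F   F   F   F   F   F   F
  2   T   F   F   F   T   F   F   F   F   T   F   F   F   T   F   F   F   F   F
  3   T   F   F   T   T   F   F   T   F   T   F   F   T   T   F   F   T   F   F
  4   T   F   F   T   T   F   F   T   F   T   F   F   T   T   F   F   T   F   T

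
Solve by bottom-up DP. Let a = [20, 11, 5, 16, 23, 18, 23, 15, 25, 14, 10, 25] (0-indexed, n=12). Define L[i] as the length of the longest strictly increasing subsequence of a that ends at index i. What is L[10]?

2

   i    0    1    2    3    4    5    6    7    8    9   10   11
a[i]   20   11    5   16   23   18   23   15   25   14   10   25
L[i]    1    1    1    2    3    3    4    2    5    2    2    5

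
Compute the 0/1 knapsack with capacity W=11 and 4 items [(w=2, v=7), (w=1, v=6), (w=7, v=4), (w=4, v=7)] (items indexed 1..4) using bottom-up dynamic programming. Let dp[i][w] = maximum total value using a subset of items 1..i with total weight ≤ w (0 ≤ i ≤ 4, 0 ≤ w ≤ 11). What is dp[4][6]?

i\w   0   1   2   3   4   5   6   7   8   9  10  11
  0   0   0   0   0   0   0   0   0   0   0   0   0
  1   0   0   7   7   7   7   7   7   7   7   7   7
  2   0   6   7  13  13  13  13  13  13  13  13  13
  3   0   6   7  13  13  13  13  13  13  13  17  17
  4   0   6   7  13  13  13  14  20  20  20  20  20

14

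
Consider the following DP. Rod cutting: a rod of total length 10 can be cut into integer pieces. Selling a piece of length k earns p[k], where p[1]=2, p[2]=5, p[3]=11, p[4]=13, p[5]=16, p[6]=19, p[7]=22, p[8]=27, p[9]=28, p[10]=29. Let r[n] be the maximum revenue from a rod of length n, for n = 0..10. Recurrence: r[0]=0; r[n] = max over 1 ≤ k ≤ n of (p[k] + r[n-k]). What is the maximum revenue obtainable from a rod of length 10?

35

   n    0    1    2    3    4    5    6    7    8    9   10
r[n]    0    2    5   11   13   16   22   24   27   33   35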